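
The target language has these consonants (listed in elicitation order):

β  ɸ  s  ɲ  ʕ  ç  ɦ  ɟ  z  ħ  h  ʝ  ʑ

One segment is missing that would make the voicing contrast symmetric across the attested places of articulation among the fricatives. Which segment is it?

place of articulation  voiceless  voiced  
bilabial          ɸ         β       
alveolar          s         z       
alveolo-palatal   —         ʑ       
palatal           ç         ʝ       
pharyngeal        ħ         ʕ       
glottal           h         ɦ       
The alveolo-palatal row has no voiceless member, so the gap is the voiceless alveolo-palatal fricative /ɕ/.

/ɕ/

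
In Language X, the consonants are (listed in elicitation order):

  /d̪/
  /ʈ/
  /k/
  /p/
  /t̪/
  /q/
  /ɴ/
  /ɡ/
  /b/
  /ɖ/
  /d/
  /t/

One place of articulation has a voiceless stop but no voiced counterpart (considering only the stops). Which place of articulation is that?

uvular

Voiceless: /p/ (bilabial), /t̪/ (dental), /t/ (alveolar), /ʈ/ (retroflex), /k/ (velar), /q/ (uvular).
Voiced: /b/ (bilabial), /d̪/ (dental), /d/ (alveolar), /ɖ/ (retroflex), /ɡ/ (velar).
Every place of articulation has a voiced member except uvular, where /ɢ/ would be expected.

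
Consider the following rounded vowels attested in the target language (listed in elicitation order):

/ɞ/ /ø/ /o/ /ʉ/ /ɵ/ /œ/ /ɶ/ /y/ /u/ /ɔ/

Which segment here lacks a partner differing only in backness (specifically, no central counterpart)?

/ɶ/

High: /y/ ~ /ʉ/ ~ /u/
High-mid: /ø/ ~ /ɵ/ ~ /o/
Low-mid: /œ/ ~ /ɞ/ ~ /ɔ/
Low: only /ɶ/ (front); no central partner.
So /ɶ/ is the unpaired segment.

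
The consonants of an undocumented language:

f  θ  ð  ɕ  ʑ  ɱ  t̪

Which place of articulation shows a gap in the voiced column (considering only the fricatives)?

Voiceless: /f/ (labiodental), /θ/ (dental), /ɕ/ (alveolo-palatal).
Voiced: /ð/ (dental), /ʑ/ (alveolo-palatal).
Every place of articulation has a voiced member except labiodental, where /v/ would be expected.

labiodental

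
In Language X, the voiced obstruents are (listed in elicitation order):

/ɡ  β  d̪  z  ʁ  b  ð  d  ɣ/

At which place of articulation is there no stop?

uvular

Stop: /b/ (bilabial), /d̪/ (dental), /d/ (alveolar), /ɡ/ (velar).
Fricative: /β/ (bilabial), /ð/ (dental), /z/ (alveolar), /ɣ/ (velar), /ʁ/ (uvular).
Every place of articulation has a stop member except uvular, where /ɢ/ would be expected.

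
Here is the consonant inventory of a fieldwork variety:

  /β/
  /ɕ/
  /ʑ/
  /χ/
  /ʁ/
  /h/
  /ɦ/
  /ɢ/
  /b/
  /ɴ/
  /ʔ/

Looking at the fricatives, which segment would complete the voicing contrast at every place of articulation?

/ɸ/

place of articulation  voiceless  voiced  
bilabial          —         β       
alveolo-palatal   ɕ         ʑ       
uvular            χ         ʁ       
glottal           h         ɦ       
The bilabial row has no voiceless member, so the gap is the voiceless bilabial fricative /ɸ/.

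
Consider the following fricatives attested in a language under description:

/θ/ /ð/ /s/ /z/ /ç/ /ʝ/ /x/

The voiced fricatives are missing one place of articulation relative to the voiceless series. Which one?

Voiceless: /θ/ (dental), /s/ (alveolar), /ç/ (palatal), /x/ (velar).
Voiced: /ð/ (dental), /z/ (alveolar), /ʝ/ (palatal).
Every place of articulation has a voiced member except velar, where /ɣ/ would be expected.

velar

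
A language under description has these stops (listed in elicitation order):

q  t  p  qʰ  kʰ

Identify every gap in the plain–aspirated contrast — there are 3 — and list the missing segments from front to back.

/pʰ/, /tʰ/, /k/

bilabial: plain /p/, aspirated —.
alveolar: plain /t/, aspirated —.
velar: plain —, aspirated /kʰ/.
uvular: plain /q/, aspirated /qʰ/.
Gaps, from front to back: bilabial lacks aspirated (/pʰ/); alveolar lacks aspirated (/tʰ/); velar lacks plain (/k/).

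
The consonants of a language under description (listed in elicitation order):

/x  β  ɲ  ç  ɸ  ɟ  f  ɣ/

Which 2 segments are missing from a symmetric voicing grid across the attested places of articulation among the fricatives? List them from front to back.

/v/, /ʝ/

place of articulation  voiceless  voiced  
bilabial          ɸ         β       
labiodental       f         —       
palatal           ç         —       
velar             x         ɣ       
Gaps, from front to back: labiodental lacks voiced (/v/); palatal lacks voiced (/ʝ/).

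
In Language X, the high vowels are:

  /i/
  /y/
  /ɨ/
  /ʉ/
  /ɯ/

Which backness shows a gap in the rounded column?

backness          unrounded  rounded 
front             i         y       
central           ɨ         ʉ       
back              ɯ         —       
Every backness has a rounded member except back, where /u/ would be expected.

back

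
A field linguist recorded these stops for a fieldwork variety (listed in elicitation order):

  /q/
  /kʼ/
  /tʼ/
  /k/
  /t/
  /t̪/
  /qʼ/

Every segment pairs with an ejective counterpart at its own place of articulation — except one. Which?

/t̪/

Alveolar: /t/ ~ /tʼ/
Velar: /k/ ~ /kʼ/
Uvular: /q/ ~ /qʼ/
Dental: only /t̪/ (plain); no ejective partner.
So /t̪/ is the unpaired segment.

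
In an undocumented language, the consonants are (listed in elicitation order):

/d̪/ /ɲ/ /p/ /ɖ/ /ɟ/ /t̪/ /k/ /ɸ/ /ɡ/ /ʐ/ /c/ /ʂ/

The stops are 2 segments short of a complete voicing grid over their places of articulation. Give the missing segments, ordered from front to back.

bilabial: voiceless /p/, voiced —.
dental: voiceless /t̪/, voiced /d̪/.
retroflex: voiceless —, voiced /ɖ/.
palatal: voiceless /c/, voiced /ɟ/.
velar: voiceless /k/, voiced /ɡ/.
Gaps, from front to back: bilabial lacks voiced (/b/); retroflex lacks voiceless (/ʈ/).

/b/, /ʈ/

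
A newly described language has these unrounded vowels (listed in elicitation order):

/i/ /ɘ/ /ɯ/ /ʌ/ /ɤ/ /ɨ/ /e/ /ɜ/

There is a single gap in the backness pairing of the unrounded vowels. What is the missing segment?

/ɛ/

Front: /i/ (high), /e/ (high-mid).
Central: /ɨ/ (high), /ɘ/ (high-mid), /ɜ/ (low-mid).
Back: /ɯ/ (high), /ɤ/ (high-mid), /ʌ/ (low-mid).
The low-mid row has no front member, so the gap is the low-mid front unrounded vowel /ɛ/.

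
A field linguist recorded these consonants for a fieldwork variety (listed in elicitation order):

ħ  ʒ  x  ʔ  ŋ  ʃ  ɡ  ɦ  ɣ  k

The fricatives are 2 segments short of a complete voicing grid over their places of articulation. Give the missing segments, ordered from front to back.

place of articulation  voiceless  voiced  
postalveolar      ʃ         ʒ       
velar             x         ɣ       
pharyngeal        ħ         —       
glottal           —         ɦ       
Gaps, from front to back: pharyngeal lacks voiced (/ʕ/); glottal lacks voiceless (/h/).

/ʕ/, /h/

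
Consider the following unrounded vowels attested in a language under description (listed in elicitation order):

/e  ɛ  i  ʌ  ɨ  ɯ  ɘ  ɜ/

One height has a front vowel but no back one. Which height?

high: front /i/, central /ɨ/, back /ɯ/.
high-mid: front /e/, central /ɘ/, back —.
low-mid: front /ɛ/, central /ɜ/, back /ʌ/.
Every height has a back member except high-mid, where /ɤ/ would be expected.

high-mid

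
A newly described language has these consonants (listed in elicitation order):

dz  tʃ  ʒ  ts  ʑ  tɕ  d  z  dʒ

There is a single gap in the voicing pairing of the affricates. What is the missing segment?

/dʑ/

alveolar: voiceless /ts/, voiced /dz/.
postalveolar: voiceless /tʃ/, voiced /dʒ/.
alveolo-palatal: voiceless /tɕ/, voiced —.
The alveolo-palatal row has no voiced member, so the gap is the voiced alveolo-palatal affricate /dʑ/.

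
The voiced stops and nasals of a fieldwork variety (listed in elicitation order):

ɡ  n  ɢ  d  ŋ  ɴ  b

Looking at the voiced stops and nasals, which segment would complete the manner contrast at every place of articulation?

/m/

bilabial: oral stop /b/, nasal —.
alveolar: oral stop /d/, nasal /n/.
velar: oral stop /ɡ/, nasal /ŋ/.
uvular: oral stop /ɢ/, nasal /ɴ/.
The bilabial row has no nasal member, so the gap is the bilabial nasal /m/.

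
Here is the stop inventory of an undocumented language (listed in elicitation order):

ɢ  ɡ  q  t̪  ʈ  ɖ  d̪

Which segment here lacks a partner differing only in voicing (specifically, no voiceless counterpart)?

Dental: /t̪/ ~ /d̪/
Retroflex: /ʈ/ ~ /ɖ/
Uvular: /q/ ~ /ɢ/
Velar: only /ɡ/ (voiced); no voiceless partner.
So /ɡ/ is the unpaired segment.

/ɡ/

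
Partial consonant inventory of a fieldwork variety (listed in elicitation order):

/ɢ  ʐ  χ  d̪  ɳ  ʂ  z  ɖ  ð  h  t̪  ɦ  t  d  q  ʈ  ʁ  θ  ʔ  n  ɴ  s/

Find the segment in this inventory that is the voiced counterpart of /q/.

/q/ is a voiceless uvular stop.
The voiced counterpart is a voiced uvular stop — in this inventory, /ɢ/.

/ɢ/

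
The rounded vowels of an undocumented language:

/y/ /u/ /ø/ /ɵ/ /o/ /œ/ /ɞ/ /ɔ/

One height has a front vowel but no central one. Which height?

Front: /y/ (high), /ø/ (high-mid), /œ/ (low-mid).
Central: /ɵ/ (high-mid), /ɞ/ (low-mid).
Back: /u/ (high), /o/ (high-mid), /ɔ/ (low-mid).
Every height has a central member except high, where /ʉ/ would be expected.

high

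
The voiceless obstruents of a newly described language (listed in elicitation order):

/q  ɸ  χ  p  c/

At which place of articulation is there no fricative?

palatal

place of articulation  stop      fricative
bilabial          p         ɸ       
palatal           c         —       
uvular            q         χ       
Every place of articulation has a fricative member except palatal, where /ç/ would be expected.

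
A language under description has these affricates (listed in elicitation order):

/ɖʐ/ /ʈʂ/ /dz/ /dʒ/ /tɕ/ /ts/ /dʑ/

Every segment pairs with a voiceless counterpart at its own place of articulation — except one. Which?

/dʒ/

Alveolar: /ts/ ~ /dz/
Retroflex: /ʈʂ/ ~ /ɖʐ/
Alveolo-palatal: /tɕ/ ~ /dʑ/
Postalveolar: only /dʒ/ (voiced); no voiceless partner.
So /dʒ/ is the unpaired segment.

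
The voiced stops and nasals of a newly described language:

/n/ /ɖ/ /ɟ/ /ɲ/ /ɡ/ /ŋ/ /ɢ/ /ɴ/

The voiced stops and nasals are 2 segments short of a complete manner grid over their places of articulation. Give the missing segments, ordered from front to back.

place of articulation  oral stop  nasal   
alveolar          —         n       
retroflex         ɖ         —       
palatal           ɟ         ɲ       
velar             ɡ         ŋ       
uvular            ɢ         ɴ       
Gaps, from front to back: alveolar lacks oral stop (/d/); retroflex lacks nasal (/ɳ/).

/d/, /ɳ/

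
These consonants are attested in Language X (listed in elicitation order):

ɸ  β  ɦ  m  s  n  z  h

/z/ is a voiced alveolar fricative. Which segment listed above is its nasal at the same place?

/n/

The nasal at the same place is an alveolar nasal — in this inventory, /n/.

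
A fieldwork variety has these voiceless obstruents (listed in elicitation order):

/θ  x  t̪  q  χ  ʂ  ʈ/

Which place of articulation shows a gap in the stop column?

dental: stop /t̪/, fricative /θ/.
retroflex: stop /ʈ/, fricative /ʂ/.
velar: stop —, fricative /x/.
uvular: stop /q/, fricative /χ/.
Every place of articulation has a stop member except velar, where /k/ would be expected.

velar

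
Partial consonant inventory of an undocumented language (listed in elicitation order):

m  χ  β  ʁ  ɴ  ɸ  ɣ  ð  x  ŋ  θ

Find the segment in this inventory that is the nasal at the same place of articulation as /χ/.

/χ/ is a voiceless uvular fricative.
The nasal at the same place is an uvular nasal — in this inventory, /ɴ/.

/ɴ/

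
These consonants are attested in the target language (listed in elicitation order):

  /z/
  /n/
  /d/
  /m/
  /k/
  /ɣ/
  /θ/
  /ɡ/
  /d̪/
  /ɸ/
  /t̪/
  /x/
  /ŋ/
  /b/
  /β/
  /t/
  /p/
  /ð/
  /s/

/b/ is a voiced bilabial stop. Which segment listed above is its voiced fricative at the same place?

The voiced fricative at the same place is a voiced bilabial fricative — in this inventory, /β/.

/β/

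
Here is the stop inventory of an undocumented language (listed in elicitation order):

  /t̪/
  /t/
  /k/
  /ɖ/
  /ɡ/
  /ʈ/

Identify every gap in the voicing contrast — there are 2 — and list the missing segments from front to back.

Voiceless: /t̪/ (dental), /t/ (alveolar), /ʈ/ (retroflex), /k/ (velar).
Voiced: /ɖ/ (retroflex), /ɡ/ (velar).
Gaps, from front to back: dental lacks voiced (/d̪/); alveolar lacks voiced (/d/).

/d̪/, /d/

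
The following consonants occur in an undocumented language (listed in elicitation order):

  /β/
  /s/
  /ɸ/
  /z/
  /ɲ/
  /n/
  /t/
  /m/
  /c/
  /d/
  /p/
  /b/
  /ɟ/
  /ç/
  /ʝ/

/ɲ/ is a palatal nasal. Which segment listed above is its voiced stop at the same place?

/ɟ/

The voiced stop at the same place is a voiced palatal stop — in this inventory, /ɟ/.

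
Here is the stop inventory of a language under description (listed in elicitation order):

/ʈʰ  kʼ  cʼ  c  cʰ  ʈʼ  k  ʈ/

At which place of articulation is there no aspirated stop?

retroflex: plain /ʈ/, aspirated /ʈʰ/, ejective /ʈʼ/.
palatal: plain /c/, aspirated /cʰ/, ejective /cʼ/.
velar: plain /k/, aspirated —, ejective /kʼ/.
Every place of articulation has an aspirated member except velar, where /kʰ/ would be expected.

velar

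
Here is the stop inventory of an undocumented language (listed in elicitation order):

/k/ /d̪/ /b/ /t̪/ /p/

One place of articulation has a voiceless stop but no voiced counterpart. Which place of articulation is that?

place of articulation  voiceless  voiced  
bilabial          p         b       
dental            t̪        d̪      
velar             k         —       
Every place of articulation has a voiced member except velar, where /ɡ/ would be expected.

velar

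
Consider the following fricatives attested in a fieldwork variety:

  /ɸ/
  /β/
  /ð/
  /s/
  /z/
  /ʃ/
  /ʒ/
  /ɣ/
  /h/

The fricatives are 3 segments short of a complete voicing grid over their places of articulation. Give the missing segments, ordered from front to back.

bilabial: voiceless /ɸ/, voiced /β/.
dental: voiceless —, voiced /ð/.
alveolar: voiceless /s/, voiced /z/.
postalveolar: voiceless /ʃ/, voiced /ʒ/.
velar: voiceless —, voiced /ɣ/.
glottal: voiceless /h/, voiced —.
Gaps, from front to back: dental lacks voiceless (/θ/); velar lacks voiceless (/x/); glottal lacks voiced (/ɦ/).

/θ/, /x/, /ɦ/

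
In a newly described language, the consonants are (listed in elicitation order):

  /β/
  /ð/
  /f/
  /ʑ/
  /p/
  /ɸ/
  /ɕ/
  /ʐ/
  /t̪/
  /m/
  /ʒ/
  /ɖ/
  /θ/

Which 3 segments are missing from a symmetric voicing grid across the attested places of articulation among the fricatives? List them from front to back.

bilabial: voiceless /ɸ/, voiced /β/.
labiodental: voiceless /f/, voiced —.
dental: voiceless /θ/, voiced /ð/.
postalveolar: voiceless —, voiced /ʒ/.
retroflex: voiceless —, voiced /ʐ/.
alveolo-palatal: voiceless /ɕ/, voiced /ʑ/.
Gaps, from front to back: labiodental lacks voiced (/v/); postalveolar lacks voiceless (/ʃ/); retroflex lacks voiceless (/ʂ/).

/v/, /ʃ/, /ʂ/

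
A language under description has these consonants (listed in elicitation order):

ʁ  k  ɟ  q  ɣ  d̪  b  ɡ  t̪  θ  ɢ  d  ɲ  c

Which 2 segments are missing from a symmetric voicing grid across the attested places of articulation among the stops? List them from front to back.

bilabial: voiceless —, voiced /b/.
dental: voiceless /t̪/, voiced /d̪/.
alveolar: voiceless —, voiced /d/.
palatal: voiceless /c/, voiced /ɟ/.
velar: voiceless /k/, voiced /ɡ/.
uvular: voiceless /q/, voiced /ɢ/.
Gaps, from front to back: bilabial lacks voiceless (/p/); alveolar lacks voiceless (/t/).

/p/, /t/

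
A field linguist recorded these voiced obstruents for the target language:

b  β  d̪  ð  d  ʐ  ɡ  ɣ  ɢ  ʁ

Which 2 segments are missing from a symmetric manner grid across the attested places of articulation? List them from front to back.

/z/, /ɖ/

place of articulation  stop      fricative
bilabial          b         β       
dental            d̪        ð       
alveolar          d         —       
retroflex         —         ʐ       
velar             ɡ         ɣ       
uvular            ɢ         ʁ       
Gaps, from front to back: alveolar lacks fricative (/z/); retroflex lacks stop (/ɖ/).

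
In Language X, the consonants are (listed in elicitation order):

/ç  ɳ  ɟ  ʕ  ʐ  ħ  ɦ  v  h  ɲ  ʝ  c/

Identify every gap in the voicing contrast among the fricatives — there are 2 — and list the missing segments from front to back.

/f/, /ʂ/

labiodental: voiceless —, voiced /v/.
retroflex: voiceless —, voiced /ʐ/.
palatal: voiceless /ç/, voiced /ʝ/.
pharyngeal: voiceless /ħ/, voiced /ʕ/.
glottal: voiceless /h/, voiced /ɦ/.
Gaps, from front to back: labiodental lacks voiceless (/f/); retroflex lacks voiceless (/ʂ/).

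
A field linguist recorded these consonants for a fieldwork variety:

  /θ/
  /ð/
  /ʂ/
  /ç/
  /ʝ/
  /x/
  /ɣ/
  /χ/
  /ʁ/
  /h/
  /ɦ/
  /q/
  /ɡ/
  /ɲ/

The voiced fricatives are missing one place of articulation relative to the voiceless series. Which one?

retroflex

place of articulation  voiceless  voiced  
dental            θ         ð       
retroflex         ʂ         —       
palatal           ç         ʝ       
velar             x         ɣ       
uvular            χ         ʁ       
glottal           h         ɦ       
Every place of articulation has a voiced member except retroflex, where /ʐ/ would be expected.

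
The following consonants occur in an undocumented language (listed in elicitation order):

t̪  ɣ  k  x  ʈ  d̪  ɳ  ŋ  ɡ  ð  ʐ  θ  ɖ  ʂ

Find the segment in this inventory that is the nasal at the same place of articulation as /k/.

/ŋ/

/k/ is a voiceless velar stop.
The nasal at the same place is a velar nasal — in this inventory, /ŋ/.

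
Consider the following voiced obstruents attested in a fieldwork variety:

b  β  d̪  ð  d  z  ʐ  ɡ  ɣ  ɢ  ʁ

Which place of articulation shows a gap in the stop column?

Stop: /b/ (bilabial), /d̪/ (dental), /d/ (alveolar), /ɡ/ (velar), /ɢ/ (uvular).
Fricative: /β/ (bilabial), /ð/ (dental), /z/ (alveolar), /ʐ/ (retroflex), /ɣ/ (velar), /ʁ/ (uvular).
Every place of articulation has a stop member except retroflex, where /ɖ/ would be expected.

retroflex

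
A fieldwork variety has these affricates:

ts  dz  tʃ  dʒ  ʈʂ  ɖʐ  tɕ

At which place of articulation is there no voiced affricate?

alveolo-palatal

place of articulation  voiceless  voiced  
alveolar          ts        dz      
postalveolar      tʃ        dʒ      
retroflex         ʈʂ        ɖʐ      
alveolo-palatal   tɕ        —       
Every place of articulation has a voiced member except alveolo-palatal, where /dʑ/ would be expected.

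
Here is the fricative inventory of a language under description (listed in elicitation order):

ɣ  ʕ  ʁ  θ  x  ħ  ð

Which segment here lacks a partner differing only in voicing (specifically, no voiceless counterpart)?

Dental: /θ/ ~ /ð/
Velar: /x/ ~ /ɣ/
Pharyngeal: /ħ/ ~ /ʕ/
Uvular: only /ʁ/ (voiced); no voiceless partner.
So /ʁ/ is the unpaired segment.

/ʁ/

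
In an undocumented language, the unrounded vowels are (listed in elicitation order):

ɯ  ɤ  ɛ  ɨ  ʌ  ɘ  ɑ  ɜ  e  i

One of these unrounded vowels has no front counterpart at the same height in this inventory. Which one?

High: /i/ ~ /ɨ/ ~ /ɯ/
High-mid: /e/ ~ /ɘ/ ~ /ɤ/
Low-mid: /ɛ/ ~ /ɜ/ ~ /ʌ/
Low: only /ɑ/ (back); no front partner.
So /ɑ/ is the unpaired segment.

/ɑ/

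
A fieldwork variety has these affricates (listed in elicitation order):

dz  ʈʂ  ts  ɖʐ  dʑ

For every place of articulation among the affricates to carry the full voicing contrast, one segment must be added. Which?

/tɕ/

alveolar: voiceless /ts/, voiced /dz/.
retroflex: voiceless /ʈʂ/, voiced /ɖʐ/.
alveolo-palatal: voiceless —, voiced /dʑ/.
The alveolo-palatal row has no voiceless member, so the gap is the voiceless alveolo-palatal affricate /tɕ/.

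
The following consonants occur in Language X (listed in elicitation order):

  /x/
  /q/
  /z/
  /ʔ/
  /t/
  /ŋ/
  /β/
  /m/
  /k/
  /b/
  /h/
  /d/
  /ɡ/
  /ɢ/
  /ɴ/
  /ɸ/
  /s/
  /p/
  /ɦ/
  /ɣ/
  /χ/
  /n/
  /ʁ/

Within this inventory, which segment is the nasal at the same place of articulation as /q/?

/q/ is a voiceless uvular stop.
The nasal at the same place is an uvular nasal — in this inventory, /ɴ/.

/ɴ/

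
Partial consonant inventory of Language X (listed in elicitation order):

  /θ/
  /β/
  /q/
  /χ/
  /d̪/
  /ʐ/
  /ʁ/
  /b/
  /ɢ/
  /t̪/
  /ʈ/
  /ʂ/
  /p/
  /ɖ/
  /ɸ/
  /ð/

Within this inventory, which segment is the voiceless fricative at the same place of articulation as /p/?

/p/ is a voiceless bilabial stop.
The voiceless fricative at the same place is a voiceless bilabial fricative — in this inventory, /ɸ/.

/ɸ/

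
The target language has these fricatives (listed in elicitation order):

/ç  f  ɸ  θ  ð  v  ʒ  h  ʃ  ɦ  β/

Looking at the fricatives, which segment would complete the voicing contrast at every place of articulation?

/ʝ/

bilabial: voiceless /ɸ/, voiced /β/.
labiodental: voiceless /f/, voiced /v/.
dental: voiceless /θ/, voiced /ð/.
postalveolar: voiceless /ʃ/, voiced /ʒ/.
palatal: voiceless /ç/, voiced —.
glottal: voiceless /h/, voiced /ɦ/.
The palatal row has no voiced member, so the gap is the voiced palatal fricative /ʝ/.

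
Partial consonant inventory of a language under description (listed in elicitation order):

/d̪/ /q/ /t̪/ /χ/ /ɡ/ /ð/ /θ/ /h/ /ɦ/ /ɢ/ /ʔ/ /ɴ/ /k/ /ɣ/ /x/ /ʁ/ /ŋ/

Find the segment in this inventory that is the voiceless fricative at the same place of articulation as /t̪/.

/t̪/ is a voiceless dental stop.
The voiceless fricative at the same place is a voiceless dental fricative — in this inventory, /θ/.

/θ/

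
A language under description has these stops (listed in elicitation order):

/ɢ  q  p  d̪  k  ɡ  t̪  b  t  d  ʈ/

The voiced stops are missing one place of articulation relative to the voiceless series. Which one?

Voiceless: /p/ (bilabial), /t̪/ (dental), /t/ (alveolar), /ʈ/ (retroflex), /k/ (velar), /q/ (uvular).
Voiced: /b/ (bilabial), /d̪/ (dental), /d/ (alveolar), /ɡ/ (velar), /ɢ/ (uvular).
Every place of articulation has a voiced member except retroflex, where /ɖ/ would be expected.

retroflex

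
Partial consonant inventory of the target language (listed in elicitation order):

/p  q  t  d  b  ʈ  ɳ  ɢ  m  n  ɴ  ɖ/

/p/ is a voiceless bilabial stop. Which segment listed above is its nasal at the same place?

The nasal at the same place is a bilabial nasal — in this inventory, /m/.

/m/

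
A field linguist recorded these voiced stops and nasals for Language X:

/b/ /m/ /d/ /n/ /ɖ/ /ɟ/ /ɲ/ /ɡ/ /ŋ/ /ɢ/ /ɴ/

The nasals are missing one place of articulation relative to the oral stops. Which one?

retroflex

place of articulation  oral stop  nasal   
bilabial          b         m       
alveolar          d         n       
retroflex         ɖ         —       
palatal           ɟ         ɲ       
velar             ɡ         ŋ       
uvular            ɢ         ɴ       
Every place of articulation has a nasal member except retroflex, where /ɳ/ would be expected.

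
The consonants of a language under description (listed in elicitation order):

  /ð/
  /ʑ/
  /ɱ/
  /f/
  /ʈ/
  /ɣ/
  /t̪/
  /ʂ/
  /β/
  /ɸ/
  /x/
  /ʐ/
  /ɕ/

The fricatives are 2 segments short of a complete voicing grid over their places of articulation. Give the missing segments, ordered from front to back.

/v/, /θ/

bilabial: voiceless /ɸ/, voiced /β/.
labiodental: voiceless /f/, voiced —.
dental: voiceless —, voiced /ð/.
retroflex: voiceless /ʂ/, voiced /ʐ/.
alveolo-palatal: voiceless /ɕ/, voiced /ʑ/.
velar: voiceless /x/, voiced /ɣ/.
Gaps, from front to back: labiodental lacks voiced (/v/); dental lacks voiceless (/θ/).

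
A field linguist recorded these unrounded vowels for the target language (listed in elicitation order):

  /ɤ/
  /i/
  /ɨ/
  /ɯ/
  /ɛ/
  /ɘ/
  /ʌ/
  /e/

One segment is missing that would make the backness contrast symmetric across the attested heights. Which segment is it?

/ɜ/

height            front     central   back    
high              i         ɨ         ɯ       
high-mid          e         ɘ         ɤ       
low-mid           ɛ         —         ʌ       
The low-mid row has no central member, so the gap is the low-mid central unrounded vowel /ɜ/.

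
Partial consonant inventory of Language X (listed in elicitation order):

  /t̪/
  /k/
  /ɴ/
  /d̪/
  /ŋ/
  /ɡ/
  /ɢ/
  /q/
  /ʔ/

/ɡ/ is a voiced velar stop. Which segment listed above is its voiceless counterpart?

The voiceless counterpart is a voiceless velar stop — in this inventory, /k/.

/k/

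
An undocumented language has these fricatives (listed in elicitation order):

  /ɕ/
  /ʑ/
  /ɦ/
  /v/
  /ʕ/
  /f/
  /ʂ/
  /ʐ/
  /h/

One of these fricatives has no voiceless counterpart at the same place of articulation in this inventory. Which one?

/ʕ/

Labiodental: /f/ ~ /v/
Retroflex: /ʂ/ ~ /ʐ/
Alveolo-palatal: /ɕ/ ~ /ʑ/
Glottal: /h/ ~ /ɦ/
Pharyngeal: only /ʕ/ (voiced); no voiceless partner.
So /ʕ/ is the unpaired segment.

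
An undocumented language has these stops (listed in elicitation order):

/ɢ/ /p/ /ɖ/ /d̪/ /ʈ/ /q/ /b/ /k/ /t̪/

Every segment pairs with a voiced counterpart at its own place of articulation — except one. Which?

/k/

Bilabial: /p/ ~ /b/
Dental: /t̪/ ~ /d̪/
Retroflex: /ʈ/ ~ /ɖ/
Uvular: /q/ ~ /ɢ/
Velar: only /k/ (voiceless); no voiced partner.
So /k/ is the unpaired segment.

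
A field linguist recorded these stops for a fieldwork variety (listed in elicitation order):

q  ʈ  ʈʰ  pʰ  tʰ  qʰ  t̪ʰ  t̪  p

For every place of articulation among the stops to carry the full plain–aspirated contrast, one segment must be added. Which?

place of articulation  plain     aspirated
bilabial          p         pʰ      
dental            t̪        t̪ʰ     
alveolar          —         tʰ      
retroflex         ʈ         ʈʰ      
uvular            q         qʰ      
The alveolar row has no plain member, so the gap is the plain alveolar stop /t/.

/t/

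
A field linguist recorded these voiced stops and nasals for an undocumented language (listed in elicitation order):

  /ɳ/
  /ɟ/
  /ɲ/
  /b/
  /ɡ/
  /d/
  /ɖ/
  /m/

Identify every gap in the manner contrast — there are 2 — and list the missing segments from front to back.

bilabial: oral stop /b/, nasal /m/.
alveolar: oral stop /d/, nasal —.
retroflex: oral stop /ɖ/, nasal /ɳ/.
palatal: oral stop /ɟ/, nasal /ɲ/.
velar: oral stop /ɡ/, nasal —.
Gaps, from front to back: alveolar lacks nasal (/n/); velar lacks nasal (/ŋ/).

/n/, /ŋ/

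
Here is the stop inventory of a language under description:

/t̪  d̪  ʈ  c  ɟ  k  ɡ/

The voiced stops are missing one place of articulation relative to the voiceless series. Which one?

retroflex

dental: voiceless /t̪/, voiced /d̪/.
retroflex: voiceless /ʈ/, voiced —.
palatal: voiceless /c/, voiced /ɟ/.
velar: voiceless /k/, voiced /ɡ/.
Every place of articulation has a voiced member except retroflex, where /ɖ/ would be expected.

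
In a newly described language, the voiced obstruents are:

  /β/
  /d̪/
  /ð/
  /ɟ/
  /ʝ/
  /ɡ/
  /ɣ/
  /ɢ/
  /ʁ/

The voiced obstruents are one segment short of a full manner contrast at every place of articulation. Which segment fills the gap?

/b/

place of articulation  stop      fricative
bilabial          —         β       
dental            d̪        ð       
palatal           ɟ         ʝ       
velar             ɡ         ɣ       
uvular            ɢ         ʁ       
The bilabial row has no stop member, so the gap is the bilabial stop /b/.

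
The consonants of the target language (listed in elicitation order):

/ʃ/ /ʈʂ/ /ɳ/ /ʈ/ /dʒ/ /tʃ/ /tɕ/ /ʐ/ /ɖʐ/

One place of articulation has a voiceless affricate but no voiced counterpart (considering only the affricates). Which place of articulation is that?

place of articulation  voiceless  voiced  
postalveolar      tʃ        dʒ      
retroflex         ʈʂ        ɖʐ      
alveolo-palatal   tɕ        —       
Every place of articulation has a voiced member except alveolo-palatal, where /dʑ/ would be expected.

alveolo-palatal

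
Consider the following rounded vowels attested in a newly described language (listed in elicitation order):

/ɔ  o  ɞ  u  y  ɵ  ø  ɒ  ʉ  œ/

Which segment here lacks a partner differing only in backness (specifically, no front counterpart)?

High: /y/ ~ /ʉ/ ~ /u/
High-mid: /ø/ ~ /ɵ/ ~ /o/
Low-mid: /œ/ ~ /ɞ/ ~ /ɔ/
Low: only /ɒ/ (back); no front partner.
So /ɒ/ is the unpaired segment.

/ɒ/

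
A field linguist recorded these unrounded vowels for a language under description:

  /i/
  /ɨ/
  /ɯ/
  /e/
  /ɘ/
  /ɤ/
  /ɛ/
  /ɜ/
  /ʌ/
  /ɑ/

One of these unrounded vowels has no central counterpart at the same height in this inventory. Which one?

High: /i/ ~ /ɨ/ ~ /ɯ/
High-mid: /e/ ~ /ɘ/ ~ /ɤ/
Low-mid: /ɛ/ ~ /ɜ/ ~ /ʌ/
Low: only /ɑ/ (back); no central partner.
So /ɑ/ is the unpaired segment.

/ɑ/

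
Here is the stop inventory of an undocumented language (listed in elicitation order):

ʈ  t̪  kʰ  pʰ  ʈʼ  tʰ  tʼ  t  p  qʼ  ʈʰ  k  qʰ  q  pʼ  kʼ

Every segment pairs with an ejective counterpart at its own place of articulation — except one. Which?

/t̪/

Bilabial: /p/ ~ /pʰ/ ~ /pʼ/
Alveolar: /t/ ~ /tʰ/ ~ /tʼ/
Retroflex: /ʈ/ ~ /ʈʰ/ ~ /ʈʼ/
Velar: /k/ ~ /kʰ/ ~ /kʼ/
Uvular: /q/ ~ /qʰ/ ~ /qʼ/
Dental: only /t̪/ (plain); no ejective partner.
So /t̪/ is the unpaired segment.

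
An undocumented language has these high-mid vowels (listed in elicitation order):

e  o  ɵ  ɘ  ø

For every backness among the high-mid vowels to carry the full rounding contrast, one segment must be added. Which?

backness          unrounded  rounded 
front             e         ø       
central           ɘ         ɵ       
back              —         o       
The back row has no unrounded member, so the gap is the back unrounded vowel /ɤ/.

/ɤ/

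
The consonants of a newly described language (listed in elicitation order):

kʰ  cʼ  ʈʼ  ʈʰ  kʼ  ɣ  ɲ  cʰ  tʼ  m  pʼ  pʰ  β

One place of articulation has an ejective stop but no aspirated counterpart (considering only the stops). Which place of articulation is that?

bilabial: aspirated /pʰ/, ejective /pʼ/.
alveolar: aspirated —, ejective /tʼ/.
retroflex: aspirated /ʈʰ/, ejective /ʈʼ/.
palatal: aspirated /cʰ/, ejective /cʼ/.
velar: aspirated /kʰ/, ejective /kʼ/.
Every place of articulation has an aspirated member except alveolar, where /tʰ/ would be expected.

alveolar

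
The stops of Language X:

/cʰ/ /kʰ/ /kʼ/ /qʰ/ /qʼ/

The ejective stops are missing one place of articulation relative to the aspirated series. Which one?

palatal

palatal: aspirated /cʰ/, ejective —.
velar: aspirated /kʰ/, ejective /kʼ/.
uvular: aspirated /qʰ/, ejective /qʼ/.
Every place of articulation has an ejective member except palatal, where /cʼ/ would be expected.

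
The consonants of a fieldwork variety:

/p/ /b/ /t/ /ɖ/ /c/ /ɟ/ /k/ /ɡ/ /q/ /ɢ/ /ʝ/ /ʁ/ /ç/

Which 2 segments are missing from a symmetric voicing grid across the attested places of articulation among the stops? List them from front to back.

/d/, /ʈ/

bilabial: voiceless /p/, voiced /b/.
alveolar: voiceless /t/, voiced —.
retroflex: voiceless —, voiced /ɖ/.
palatal: voiceless /c/, voiced /ɟ/.
velar: voiceless /k/, voiced /ɡ/.
uvular: voiceless /q/, voiced /ɢ/.
Gaps, from front to back: alveolar lacks voiced (/d/); retroflex lacks voiceless (/ʈ/).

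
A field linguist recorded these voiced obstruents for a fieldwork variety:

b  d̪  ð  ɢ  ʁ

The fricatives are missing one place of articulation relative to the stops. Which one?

Stop: /b/ (bilabial), /d̪/ (dental), /ɢ/ (uvular).
Fricative: /ð/ (dental), /ʁ/ (uvular).
Every place of articulation has a fricative member except bilabial, where /β/ would be expected.

bilabial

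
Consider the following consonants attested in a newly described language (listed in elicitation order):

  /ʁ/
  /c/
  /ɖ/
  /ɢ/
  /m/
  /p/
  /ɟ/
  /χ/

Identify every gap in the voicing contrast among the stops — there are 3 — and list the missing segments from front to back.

/b/, /ʈ/, /q/

Voiceless: /p/ (bilabial), /c/ (palatal).
Voiced: /ɖ/ (retroflex), /ɟ/ (palatal), /ɢ/ (uvular).
Gaps, from front to back: bilabial lacks voiced (/b/); retroflex lacks voiceless (/ʈ/); uvular lacks voiceless (/q/).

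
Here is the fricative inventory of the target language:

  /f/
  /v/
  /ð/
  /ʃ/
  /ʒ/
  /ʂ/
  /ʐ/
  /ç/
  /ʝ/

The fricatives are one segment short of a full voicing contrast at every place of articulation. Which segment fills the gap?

/θ/

place of articulation  voiceless  voiced  
labiodental       f         v       
dental            —         ð       
postalveolar      ʃ         ʒ       
retroflex         ʂ         ʐ       
palatal           ç         ʝ       
The dental row has no voiceless member, so the gap is the voiceless dental fricative /θ/.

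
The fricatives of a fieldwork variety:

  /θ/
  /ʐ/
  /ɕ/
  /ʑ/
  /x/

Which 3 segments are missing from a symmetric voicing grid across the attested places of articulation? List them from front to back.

/ð/, /ʂ/, /ɣ/

place of articulation  voiceless  voiced  
dental            θ         —       
retroflex         —         ʐ       
alveolo-palatal   ɕ         ʑ       
velar             x         —       
Gaps, from front to back: dental lacks voiced (/ð/); retroflex lacks voiceless (/ʂ/); velar lacks voiced (/ɣ/).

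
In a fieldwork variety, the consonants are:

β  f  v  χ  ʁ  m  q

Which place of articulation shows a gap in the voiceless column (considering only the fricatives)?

bilabial

place of articulation  voiceless  voiced  
bilabial          —         β       
labiodental       f         v       
uvular            χ         ʁ       
Every place of articulation has a voiceless member except bilabial, where /ɸ/ would be expected.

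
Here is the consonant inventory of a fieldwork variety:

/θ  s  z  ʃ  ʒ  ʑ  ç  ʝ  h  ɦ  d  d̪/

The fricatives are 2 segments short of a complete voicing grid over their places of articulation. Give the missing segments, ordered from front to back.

/ð/, /ɕ/

place of articulation  voiceless  voiced  
dental            θ         —       
alveolar          s         z       
postalveolar      ʃ         ʒ       
alveolo-palatal   —         ʑ       
palatal           ç         ʝ       
glottal           h         ɦ       
Gaps, from front to back: dental lacks voiced (/ð/); alveolo-palatal lacks voiceless (/ɕ/).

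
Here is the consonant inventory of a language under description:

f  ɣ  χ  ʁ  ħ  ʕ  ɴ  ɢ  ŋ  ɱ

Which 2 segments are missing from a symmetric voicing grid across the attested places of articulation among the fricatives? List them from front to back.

/v/, /x/

Voiceless: /f/ (labiodental), /χ/ (uvular), /ħ/ (pharyngeal).
Voiced: /ɣ/ (velar), /ʁ/ (uvular), /ʕ/ (pharyngeal).
Gaps, from front to back: labiodental lacks voiced (/v/); velar lacks voiceless (/x/).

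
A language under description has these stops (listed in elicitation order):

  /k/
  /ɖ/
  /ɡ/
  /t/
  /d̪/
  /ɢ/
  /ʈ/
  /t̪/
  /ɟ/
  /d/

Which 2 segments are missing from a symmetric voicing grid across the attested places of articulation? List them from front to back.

/c/, /q/

dental: voiceless /t̪/, voiced /d̪/.
alveolar: voiceless /t/, voiced /d/.
retroflex: voiceless /ʈ/, voiced /ɖ/.
palatal: voiceless —, voiced /ɟ/.
velar: voiceless /k/, voiced /ɡ/.
uvular: voiceless —, voiced /ɢ/.
Gaps, from front to back: palatal lacks voiceless (/c/); uvular lacks voiceless (/q/).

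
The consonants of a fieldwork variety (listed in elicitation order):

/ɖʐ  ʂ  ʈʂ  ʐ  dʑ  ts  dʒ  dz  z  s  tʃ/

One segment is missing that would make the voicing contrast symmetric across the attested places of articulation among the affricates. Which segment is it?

/tɕ/

place of articulation  voiceless  voiced  
alveolar          ts        dz      
postalveolar      tʃ        dʒ      
retroflex         ʈʂ        ɖʐ      
alveolo-palatal   —         dʑ      
The alveolo-palatal row has no voiceless member, so the gap is the voiceless alveolo-palatal affricate /tɕ/.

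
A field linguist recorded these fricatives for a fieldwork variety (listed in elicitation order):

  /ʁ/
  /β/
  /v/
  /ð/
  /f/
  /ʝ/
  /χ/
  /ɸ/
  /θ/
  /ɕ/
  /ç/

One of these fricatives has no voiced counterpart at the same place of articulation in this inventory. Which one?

/ɕ/

Bilabial: /ɸ/ ~ /β/
Labiodental: /f/ ~ /v/
Dental: /θ/ ~ /ð/
Palatal: /ç/ ~ /ʝ/
Uvular: /χ/ ~ /ʁ/
Alveolo-palatal: only /ɕ/ (voiceless); no voiced partner.
So /ɕ/ is the unpaired segment.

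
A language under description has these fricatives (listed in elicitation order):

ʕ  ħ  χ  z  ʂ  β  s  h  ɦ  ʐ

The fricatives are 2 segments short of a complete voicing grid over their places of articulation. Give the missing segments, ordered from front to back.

/ɸ/, /ʁ/

Voiceless: /s/ (alveolar), /ʂ/ (retroflex), /χ/ (uvular), /ħ/ (pharyngeal), /h/ (glottal).
Voiced: /β/ (bilabial), /z/ (alveolar), /ʐ/ (retroflex), /ʕ/ (pharyngeal), /ɦ/ (glottal).
Gaps, from front to back: bilabial lacks voiceless (/ɸ/); uvular lacks voiced (/ʁ/).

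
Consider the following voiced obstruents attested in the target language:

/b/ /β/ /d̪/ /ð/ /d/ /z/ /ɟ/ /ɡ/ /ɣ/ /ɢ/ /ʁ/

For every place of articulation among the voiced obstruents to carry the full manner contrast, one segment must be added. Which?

/ʝ/

Stop: /b/ (bilabial), /d̪/ (dental), /d/ (alveolar), /ɟ/ (palatal), /ɡ/ (velar), /ɢ/ (uvular).
Fricative: /β/ (bilabial), /ð/ (dental), /z/ (alveolar), /ɣ/ (velar), /ʁ/ (uvular).
The palatal row has no fricative member, so the gap is the palatal fricative /ʝ/.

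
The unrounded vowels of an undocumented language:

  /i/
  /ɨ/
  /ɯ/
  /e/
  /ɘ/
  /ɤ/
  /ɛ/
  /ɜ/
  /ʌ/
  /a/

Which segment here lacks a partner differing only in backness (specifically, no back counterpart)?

/a/

High: /i/ ~ /ɨ/ ~ /ɯ/
High-mid: /e/ ~ /ɘ/ ~ /ɤ/
Low-mid: /ɛ/ ~ /ɜ/ ~ /ʌ/
Low: only /a/ (front); no back partner.
So /a/ is the unpaired segment.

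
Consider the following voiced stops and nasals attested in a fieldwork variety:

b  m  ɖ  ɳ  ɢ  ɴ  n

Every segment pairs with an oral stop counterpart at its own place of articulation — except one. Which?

/n/

Bilabial: /b/ ~ /m/
Retroflex: /ɖ/ ~ /ɳ/
Uvular: /ɢ/ ~ /ɴ/
Alveolar: only /n/ (nasal); no oral stop partner.
So /n/ is the unpaired segment.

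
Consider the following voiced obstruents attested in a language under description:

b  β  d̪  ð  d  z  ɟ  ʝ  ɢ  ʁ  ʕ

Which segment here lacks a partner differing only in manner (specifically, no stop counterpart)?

Bilabial: /b/ ~ /β/
Dental: /d̪/ ~ /ð/
Alveolar: /d/ ~ /z/
Palatal: /ɟ/ ~ /ʝ/
Uvular: /ɢ/ ~ /ʁ/
Pharyngeal: only /ʕ/ (fricative); no stop partner.
So /ʕ/ is the unpaired segment.

/ʕ/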